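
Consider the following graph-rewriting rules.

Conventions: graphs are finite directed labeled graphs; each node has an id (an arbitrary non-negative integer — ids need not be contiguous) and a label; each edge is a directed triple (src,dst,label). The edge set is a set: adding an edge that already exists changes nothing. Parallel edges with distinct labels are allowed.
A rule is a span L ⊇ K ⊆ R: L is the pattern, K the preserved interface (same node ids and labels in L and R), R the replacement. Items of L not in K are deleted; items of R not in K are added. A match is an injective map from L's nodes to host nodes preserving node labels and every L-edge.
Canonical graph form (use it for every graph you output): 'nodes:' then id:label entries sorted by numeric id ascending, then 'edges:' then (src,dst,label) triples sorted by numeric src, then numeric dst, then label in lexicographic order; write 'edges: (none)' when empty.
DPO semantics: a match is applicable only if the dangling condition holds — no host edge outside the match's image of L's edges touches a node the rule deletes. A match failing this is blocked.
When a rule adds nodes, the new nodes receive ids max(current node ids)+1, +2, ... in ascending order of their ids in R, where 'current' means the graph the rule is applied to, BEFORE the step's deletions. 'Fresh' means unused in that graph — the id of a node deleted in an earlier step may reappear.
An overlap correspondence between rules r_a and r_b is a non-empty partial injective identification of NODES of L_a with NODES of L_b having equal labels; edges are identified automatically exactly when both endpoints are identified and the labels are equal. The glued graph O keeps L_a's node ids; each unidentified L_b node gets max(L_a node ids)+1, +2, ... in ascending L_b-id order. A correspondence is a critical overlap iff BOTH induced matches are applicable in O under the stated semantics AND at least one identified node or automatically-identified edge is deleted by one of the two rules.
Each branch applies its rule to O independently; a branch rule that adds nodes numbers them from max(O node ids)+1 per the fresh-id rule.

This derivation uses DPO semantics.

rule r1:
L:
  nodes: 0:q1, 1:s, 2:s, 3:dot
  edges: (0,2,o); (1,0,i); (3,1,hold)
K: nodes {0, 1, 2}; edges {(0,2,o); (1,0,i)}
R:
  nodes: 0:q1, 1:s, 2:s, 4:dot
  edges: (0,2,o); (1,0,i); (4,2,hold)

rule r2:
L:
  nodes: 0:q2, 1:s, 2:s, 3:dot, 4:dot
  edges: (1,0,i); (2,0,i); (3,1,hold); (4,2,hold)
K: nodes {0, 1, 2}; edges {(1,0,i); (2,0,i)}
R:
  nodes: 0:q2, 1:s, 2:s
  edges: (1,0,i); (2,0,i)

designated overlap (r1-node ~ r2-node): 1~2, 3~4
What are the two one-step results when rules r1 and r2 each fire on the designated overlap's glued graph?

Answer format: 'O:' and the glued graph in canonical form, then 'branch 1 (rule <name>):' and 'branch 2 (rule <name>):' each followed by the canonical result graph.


O:
nodes: 0:q1, 1:s, 2:s, 3:dot, 4:q2, 5:s, 6:dot
edges: (0,2,o); (1,0,i); (1,4,i); (3,1,hold); (5,4,i); (6,5,hold)
branch 1 (rule r1):
nodes: 0:q1, 1:s, 2:s, 4:q2, 5:s, 6:dot, 7:dot
edges: (0,2,o); (1,0,i); (1,4,i); (5,4,i); (6,5,hold); (7,2,hold)
branch 2 (rule r2):
nodes: 0:q1, 1:s, 2:s, 4:q2, 5:s
edges: (0,2,o); (1,0,i); (1,4,i); (5,4,i)


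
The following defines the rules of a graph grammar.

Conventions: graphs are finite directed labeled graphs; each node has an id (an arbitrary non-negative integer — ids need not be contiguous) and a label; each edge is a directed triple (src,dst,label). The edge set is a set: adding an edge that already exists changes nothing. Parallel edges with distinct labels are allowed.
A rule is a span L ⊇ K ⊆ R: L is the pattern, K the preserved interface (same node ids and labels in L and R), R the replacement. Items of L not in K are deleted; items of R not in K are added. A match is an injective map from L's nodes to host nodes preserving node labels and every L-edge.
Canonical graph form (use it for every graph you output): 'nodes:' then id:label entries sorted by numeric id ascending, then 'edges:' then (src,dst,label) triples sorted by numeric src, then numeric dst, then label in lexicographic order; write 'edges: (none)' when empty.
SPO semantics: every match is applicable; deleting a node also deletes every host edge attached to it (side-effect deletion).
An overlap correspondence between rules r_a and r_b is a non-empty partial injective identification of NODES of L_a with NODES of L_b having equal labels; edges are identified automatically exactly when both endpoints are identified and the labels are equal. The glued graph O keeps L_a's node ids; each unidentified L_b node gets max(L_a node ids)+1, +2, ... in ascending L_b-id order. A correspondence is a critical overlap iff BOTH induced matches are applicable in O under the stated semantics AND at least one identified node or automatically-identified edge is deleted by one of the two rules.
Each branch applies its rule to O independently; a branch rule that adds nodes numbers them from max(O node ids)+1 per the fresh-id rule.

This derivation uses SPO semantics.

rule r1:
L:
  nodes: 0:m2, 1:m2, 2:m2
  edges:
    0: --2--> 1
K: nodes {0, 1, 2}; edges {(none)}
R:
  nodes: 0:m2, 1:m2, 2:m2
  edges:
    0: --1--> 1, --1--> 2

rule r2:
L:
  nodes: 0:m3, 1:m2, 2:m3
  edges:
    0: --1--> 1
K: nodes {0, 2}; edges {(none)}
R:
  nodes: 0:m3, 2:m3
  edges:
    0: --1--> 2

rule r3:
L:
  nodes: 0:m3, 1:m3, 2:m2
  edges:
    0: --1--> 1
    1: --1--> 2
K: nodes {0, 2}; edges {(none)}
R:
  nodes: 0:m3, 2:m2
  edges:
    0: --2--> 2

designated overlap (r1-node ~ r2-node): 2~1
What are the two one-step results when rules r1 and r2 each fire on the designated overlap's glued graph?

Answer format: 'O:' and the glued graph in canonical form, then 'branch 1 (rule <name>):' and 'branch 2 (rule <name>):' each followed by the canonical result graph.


O:
nodes: 0:m2, 1:m2, 2:m2, 3:m3, 4:m3
edges: (0,1,2); (3,2,1)
branch 1 (rule r1):
nodes: 0:m2, 1:m2, 2:m2, 3:m3, 4:m3
edges: (0,1,1); (0,2,1); (3,2,1)
branch 2 (rule r2):
nodes: 0:m2, 1:m2, 3:m3, 4:m3
edges: (0,1,2); (3,4,1)


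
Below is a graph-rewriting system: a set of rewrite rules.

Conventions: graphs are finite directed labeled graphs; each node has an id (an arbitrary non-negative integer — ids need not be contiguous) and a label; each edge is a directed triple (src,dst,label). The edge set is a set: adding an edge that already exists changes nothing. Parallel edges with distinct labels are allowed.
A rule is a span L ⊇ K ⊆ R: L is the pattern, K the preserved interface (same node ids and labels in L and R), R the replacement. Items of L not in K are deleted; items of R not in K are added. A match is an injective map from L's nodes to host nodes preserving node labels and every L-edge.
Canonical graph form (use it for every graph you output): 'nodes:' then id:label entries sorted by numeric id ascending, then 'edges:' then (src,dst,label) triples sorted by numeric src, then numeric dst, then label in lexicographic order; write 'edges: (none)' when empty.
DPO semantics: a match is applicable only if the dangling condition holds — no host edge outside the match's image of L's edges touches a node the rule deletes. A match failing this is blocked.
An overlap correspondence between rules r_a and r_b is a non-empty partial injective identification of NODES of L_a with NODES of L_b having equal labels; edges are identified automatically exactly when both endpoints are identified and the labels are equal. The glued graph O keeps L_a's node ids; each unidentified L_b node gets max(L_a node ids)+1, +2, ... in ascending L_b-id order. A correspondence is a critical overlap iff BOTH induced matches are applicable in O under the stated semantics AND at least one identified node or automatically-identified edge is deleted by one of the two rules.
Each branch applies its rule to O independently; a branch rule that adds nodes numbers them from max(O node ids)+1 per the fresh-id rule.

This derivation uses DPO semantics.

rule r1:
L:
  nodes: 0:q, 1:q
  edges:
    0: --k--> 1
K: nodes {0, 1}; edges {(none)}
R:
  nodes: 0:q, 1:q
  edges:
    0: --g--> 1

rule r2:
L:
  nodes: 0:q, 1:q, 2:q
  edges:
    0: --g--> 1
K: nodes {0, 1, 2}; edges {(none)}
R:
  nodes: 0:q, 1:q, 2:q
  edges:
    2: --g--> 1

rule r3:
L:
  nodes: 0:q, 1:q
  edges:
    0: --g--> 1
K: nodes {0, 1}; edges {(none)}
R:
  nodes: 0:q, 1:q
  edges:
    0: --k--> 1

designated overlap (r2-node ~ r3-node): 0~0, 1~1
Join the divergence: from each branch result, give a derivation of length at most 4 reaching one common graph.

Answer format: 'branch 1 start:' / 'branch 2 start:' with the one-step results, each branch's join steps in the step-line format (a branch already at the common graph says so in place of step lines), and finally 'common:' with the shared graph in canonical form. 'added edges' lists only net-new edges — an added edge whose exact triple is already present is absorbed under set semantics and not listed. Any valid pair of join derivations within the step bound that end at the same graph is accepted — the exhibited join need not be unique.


branch 1 start:
nodes: 0:q, 1:q, 2:q
edges: (2,1,g)
branch 2 start:
nodes: 0:q, 1:q, 2:q
edges: (0,1,k)
branch 1 step 1: rule r2; match: 0->2, 1->1, 2->0; deleted nodes (none); deleted edges (2,1,g); added nodes (none); added edges (0,1,g); result: nodes: 0:q, 1:q, 2:q edges: (0,1,g)
branch 2 step 1: rule r1; match: 0->0, 1->1; deleted nodes (none); deleted edges (0,1,k); added nodes (none); added edges (0,1,g); result: nodes: 0:q, 1:q, 2:q edges: (0,1,g)
common:
nodes: 0:q, 1:q, 2:q
edges: (0,1,g)


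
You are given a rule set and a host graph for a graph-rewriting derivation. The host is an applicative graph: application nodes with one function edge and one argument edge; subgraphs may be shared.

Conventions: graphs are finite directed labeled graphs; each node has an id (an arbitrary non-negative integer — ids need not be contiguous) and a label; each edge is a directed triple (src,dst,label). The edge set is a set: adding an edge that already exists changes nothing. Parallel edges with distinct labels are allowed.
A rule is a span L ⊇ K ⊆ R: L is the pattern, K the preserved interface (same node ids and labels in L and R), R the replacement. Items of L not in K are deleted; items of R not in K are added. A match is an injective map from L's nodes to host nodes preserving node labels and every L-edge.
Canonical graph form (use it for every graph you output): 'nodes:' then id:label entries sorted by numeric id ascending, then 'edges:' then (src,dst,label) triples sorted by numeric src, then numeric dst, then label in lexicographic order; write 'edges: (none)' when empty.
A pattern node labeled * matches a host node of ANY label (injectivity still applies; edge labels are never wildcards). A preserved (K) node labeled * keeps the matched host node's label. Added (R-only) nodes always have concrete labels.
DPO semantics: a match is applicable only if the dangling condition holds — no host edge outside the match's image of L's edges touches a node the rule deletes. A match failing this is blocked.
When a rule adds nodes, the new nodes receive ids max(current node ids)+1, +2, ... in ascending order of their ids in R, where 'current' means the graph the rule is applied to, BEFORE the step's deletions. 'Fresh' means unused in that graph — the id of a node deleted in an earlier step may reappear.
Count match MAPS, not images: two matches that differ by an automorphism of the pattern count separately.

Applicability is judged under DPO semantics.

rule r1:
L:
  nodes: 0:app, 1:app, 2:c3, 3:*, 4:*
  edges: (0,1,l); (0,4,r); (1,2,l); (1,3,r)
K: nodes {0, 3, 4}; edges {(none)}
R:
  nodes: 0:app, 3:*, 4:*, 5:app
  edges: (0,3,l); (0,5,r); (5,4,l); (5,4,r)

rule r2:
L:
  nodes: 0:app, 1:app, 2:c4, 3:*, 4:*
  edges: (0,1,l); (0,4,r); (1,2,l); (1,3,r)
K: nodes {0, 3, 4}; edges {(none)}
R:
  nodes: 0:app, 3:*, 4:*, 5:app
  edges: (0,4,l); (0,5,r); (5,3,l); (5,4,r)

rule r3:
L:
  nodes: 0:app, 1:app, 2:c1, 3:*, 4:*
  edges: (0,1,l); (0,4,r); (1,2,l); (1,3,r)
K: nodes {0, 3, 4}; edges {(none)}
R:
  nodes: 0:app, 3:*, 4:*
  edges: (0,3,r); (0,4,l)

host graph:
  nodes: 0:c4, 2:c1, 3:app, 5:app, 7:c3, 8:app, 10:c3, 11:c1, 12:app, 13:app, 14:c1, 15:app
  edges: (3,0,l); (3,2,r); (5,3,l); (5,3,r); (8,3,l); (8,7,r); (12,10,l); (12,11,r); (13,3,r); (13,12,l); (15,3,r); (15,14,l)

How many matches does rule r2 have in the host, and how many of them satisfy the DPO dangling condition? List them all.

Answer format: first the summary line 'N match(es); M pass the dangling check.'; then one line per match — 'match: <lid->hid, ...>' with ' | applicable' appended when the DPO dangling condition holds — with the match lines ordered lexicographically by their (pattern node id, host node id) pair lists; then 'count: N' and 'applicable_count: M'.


1 match(es); 0 pass the dangling check.
match: 0->8, 1->3, 2->0, 3->2, 4->7
count: 1
applicable_count: 0


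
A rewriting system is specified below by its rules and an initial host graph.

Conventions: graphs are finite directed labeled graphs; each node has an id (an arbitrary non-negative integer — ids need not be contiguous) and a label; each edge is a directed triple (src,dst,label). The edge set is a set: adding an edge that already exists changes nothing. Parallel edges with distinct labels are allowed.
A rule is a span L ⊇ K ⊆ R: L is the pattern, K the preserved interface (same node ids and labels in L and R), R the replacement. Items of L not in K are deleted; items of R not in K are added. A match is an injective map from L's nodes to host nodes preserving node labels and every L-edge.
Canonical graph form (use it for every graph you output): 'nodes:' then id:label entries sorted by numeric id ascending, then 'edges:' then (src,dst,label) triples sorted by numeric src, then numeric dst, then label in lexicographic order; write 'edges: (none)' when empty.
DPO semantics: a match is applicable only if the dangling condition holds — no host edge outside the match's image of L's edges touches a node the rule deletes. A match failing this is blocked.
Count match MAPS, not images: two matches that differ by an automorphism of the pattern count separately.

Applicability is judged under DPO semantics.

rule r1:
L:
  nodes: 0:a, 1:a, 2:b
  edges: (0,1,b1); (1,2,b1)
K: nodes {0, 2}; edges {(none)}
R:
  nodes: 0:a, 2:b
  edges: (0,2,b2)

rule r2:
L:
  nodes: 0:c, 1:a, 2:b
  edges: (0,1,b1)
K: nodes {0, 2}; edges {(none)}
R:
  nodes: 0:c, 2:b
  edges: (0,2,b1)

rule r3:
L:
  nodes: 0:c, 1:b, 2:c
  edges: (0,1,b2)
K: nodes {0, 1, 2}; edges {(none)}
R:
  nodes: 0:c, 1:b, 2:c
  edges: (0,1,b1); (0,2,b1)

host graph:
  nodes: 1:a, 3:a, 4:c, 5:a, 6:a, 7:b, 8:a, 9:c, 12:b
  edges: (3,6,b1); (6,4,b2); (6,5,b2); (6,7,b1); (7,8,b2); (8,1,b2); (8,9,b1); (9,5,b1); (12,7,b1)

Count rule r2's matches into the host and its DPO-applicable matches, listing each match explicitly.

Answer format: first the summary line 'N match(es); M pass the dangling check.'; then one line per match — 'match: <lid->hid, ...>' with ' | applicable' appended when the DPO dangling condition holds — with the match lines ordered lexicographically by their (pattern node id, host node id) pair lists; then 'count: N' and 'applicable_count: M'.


2 match(es); 0 pass the dangling check.
match: 0->9, 1->5, 2->7
match: 0->9, 1->5, 2->12
count: 2
applicable_count: 0


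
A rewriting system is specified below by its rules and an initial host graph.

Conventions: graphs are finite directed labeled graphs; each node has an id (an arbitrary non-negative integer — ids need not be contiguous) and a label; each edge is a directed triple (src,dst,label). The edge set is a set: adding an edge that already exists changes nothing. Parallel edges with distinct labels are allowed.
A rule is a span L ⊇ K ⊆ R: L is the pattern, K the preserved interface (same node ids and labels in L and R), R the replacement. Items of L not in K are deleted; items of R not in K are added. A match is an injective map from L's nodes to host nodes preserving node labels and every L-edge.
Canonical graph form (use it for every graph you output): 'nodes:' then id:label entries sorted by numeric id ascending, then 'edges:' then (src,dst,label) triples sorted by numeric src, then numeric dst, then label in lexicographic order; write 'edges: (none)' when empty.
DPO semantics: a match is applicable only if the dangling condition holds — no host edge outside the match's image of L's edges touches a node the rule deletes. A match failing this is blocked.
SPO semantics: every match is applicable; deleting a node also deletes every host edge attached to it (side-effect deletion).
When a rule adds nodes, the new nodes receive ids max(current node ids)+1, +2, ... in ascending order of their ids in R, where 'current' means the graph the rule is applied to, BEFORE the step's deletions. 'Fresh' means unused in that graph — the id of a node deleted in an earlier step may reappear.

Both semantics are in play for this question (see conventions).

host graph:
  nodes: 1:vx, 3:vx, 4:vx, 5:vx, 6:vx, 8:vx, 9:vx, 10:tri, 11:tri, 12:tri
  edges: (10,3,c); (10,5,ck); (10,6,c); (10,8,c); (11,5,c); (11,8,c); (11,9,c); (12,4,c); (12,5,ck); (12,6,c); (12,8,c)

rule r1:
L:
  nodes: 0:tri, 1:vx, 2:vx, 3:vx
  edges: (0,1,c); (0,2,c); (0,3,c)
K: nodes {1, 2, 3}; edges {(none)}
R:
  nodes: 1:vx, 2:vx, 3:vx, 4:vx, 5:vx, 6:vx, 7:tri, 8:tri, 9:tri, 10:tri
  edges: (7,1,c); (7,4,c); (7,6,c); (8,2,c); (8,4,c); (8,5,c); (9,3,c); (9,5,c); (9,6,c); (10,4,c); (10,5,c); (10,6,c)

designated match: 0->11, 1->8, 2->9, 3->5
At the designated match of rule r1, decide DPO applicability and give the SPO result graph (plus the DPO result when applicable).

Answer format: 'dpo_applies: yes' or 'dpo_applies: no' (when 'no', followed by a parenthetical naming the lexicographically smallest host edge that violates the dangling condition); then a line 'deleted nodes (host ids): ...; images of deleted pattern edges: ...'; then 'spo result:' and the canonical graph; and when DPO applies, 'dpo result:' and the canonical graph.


dpo_applies: yes
deleted nodes (host ids): 11; images of deleted pattern edges: (11,5,c); (11,8,c); (11,9,c)
spo result:
nodes: 1:vx, 3:vx, 4:vx, 5:vx, 6:vx, 8:vx, 9:vx, 10:tri, 12:tri, 13:vx, 14:vx, 15:vx, 16:tri, 17:tri, 18:tri, 19:tri
edges: (10,3,c); (10,5,ck); (10,6,c); (10,8,c); (12,4,c); (12,5,ck); (12,6,c); (12,8,c); (16,8,c); (16,13,c); (16,15,c); (17,9,c); (17,13,c); (17,14,c); (18,5,c); (18,14,c); (18,15,c); (19,13,c); (19,14,c); (19,15,c)
dpo result:
nodes: 1:vx, 3:vx, 4:vx, 5:vx, 6:vx, 8:vx, 9:vx, 10:tri, 12:tri, 13:vx, 14:vx, 15:vx, 16:tri, 17:tri, 18:tri, 19:tri
edges: (10,3,c); (10,5,ck); (10,6,c); (10,8,c); (12,4,c); (12,5,ck); (12,6,c); (12,8,c); (16,8,c); (16,13,c); (16,15,c); (17,9,c); (17,13,c); (17,14,c); (18,5,c); (18,14,c); (18,15,c); (19,13,c); (19,14,c); (19,15,c)


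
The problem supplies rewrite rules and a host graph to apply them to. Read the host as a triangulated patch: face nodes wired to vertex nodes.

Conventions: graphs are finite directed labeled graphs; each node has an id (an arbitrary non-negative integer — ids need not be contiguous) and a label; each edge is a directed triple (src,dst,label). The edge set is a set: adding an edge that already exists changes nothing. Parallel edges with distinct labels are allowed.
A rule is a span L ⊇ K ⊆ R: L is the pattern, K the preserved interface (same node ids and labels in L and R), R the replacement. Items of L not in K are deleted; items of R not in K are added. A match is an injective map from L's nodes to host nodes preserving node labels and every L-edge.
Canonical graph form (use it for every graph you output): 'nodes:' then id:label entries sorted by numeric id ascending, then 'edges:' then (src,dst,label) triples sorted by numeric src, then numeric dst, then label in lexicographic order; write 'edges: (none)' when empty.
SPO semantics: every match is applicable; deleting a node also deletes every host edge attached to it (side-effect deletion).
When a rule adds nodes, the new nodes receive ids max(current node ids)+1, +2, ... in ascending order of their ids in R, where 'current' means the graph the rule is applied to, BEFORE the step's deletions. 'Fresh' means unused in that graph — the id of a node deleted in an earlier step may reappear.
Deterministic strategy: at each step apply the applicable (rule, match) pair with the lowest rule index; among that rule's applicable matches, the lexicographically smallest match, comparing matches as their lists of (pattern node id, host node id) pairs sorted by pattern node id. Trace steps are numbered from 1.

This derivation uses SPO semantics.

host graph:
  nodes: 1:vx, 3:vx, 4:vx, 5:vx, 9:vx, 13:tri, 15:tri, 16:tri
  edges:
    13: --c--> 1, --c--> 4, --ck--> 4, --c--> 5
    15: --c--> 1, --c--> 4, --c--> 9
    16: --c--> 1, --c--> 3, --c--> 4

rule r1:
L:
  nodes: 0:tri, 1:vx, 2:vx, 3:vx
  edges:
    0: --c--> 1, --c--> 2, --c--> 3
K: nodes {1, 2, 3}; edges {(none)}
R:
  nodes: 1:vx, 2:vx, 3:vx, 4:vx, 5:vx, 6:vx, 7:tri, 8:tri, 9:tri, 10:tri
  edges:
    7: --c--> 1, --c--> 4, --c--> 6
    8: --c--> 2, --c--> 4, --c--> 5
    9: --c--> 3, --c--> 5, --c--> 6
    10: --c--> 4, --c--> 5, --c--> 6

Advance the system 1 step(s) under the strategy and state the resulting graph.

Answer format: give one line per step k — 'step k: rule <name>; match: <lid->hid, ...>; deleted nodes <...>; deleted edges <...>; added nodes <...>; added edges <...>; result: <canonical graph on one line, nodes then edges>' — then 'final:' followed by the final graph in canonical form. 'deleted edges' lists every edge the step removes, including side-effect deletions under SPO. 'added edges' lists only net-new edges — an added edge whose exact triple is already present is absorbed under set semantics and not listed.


step 1: rule r1; match: 0->13, 1->1, 2->4, 3->5; deleted nodes 13; deleted edges (13,1,c); (13,4,c); (13,4,ck); (13,5,c); added nodes 17, 18, 19, 20, 21, 22, 23; added edges (20,1,c); (20,17,c); (20,19,c); (21,4,c); (21,17,c); (21,18,c); (22,5,c); (22,18,c); (22,19,c); (23,17,c); (23,18,c); (23,19,c); result: nodes: 1:vx, 3:vx, 4:vx, 5:vx, 9:vx, 15:tri, 16:tri, 17:vx, 18:vx, 19:vx, 20:tri, 21:tri, 22:tri, 23:tri edges: (15,1,c); (15,4,c); (15,9,c); (16,1,c); (16,3,c); (16,4,c); (20,1,c); (20,17,c); (20,19,c); (21,4,c); (21,17,c); (21,18,c); (22,5,c); (22,18,c); (22,19,c); (23,17,c); (23,18,c); (23,19,c)
final:
nodes: 1:vx, 3:vx, 4:vx, 5:vx, 9:vx, 15:tri, 16:tri, 17:vx, 18:vx, 19:vx, 20:tri, 21:tri, 22:tri, 23:tri
edges: (15,1,c); (15,4,c); (15,9,c); (16,1,c); (16,3,c); (16,4,c); (20,1,c); (20,17,c); (20,19,c); (21,4,c); (21,17,c); (21,18,c); (22,5,c); (22,18,c); (22,19,c); (23,17,c); (23,18,c); (23,19,c)


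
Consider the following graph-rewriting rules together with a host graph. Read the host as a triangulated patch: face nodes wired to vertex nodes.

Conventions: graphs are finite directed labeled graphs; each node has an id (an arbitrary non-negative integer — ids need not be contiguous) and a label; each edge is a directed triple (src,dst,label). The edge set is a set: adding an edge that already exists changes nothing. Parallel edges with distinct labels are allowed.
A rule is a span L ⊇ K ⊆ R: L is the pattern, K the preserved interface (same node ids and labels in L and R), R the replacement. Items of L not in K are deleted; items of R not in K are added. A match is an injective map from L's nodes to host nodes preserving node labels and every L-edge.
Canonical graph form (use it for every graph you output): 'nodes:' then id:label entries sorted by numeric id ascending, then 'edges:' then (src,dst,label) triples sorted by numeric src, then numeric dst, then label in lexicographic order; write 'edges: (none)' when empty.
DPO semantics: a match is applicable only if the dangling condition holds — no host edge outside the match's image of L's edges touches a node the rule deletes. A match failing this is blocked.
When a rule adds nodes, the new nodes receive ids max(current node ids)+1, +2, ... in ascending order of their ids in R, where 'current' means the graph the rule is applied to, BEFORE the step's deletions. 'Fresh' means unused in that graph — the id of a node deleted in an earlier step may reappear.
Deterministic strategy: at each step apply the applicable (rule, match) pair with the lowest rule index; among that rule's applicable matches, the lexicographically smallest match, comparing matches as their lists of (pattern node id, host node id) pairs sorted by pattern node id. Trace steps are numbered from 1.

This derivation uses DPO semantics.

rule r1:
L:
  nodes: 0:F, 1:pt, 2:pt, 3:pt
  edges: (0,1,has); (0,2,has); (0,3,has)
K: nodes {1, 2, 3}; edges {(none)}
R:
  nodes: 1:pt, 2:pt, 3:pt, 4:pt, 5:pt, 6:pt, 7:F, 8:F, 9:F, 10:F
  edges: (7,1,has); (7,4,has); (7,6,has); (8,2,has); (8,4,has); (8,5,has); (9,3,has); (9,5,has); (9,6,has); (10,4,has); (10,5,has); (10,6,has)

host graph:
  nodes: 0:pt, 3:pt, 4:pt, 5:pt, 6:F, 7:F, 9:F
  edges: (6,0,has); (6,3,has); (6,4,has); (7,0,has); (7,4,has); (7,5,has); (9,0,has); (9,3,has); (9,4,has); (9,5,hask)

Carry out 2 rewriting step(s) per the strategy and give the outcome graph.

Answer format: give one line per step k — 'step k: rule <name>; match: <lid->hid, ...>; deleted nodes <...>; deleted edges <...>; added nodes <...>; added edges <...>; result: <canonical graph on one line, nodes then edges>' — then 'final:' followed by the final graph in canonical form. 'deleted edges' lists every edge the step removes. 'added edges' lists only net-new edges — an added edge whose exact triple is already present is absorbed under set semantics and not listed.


step 1: rule r1; match: 0->6, 1->0, 2->3, 3->4; deleted nodes 6; deleted edges (6,0,has); (6,3,has); (6,4,has); added nodes 10, 11, 12, 13, 14, 15, 16; added edges (13,0,has); (13,10,has); (13,12,has); (14,3,has); (14,10,has); (14,11,has); (15,4,has); (15,11,has); (15,12,has); (16,10,has); (16,11,has); (16,12,has); result: nodes: 0:pt, 3:pt, 4:pt, 5:pt, 7:F, 9:F, 10:pt, 11:pt, 12:pt, 13:F, 14:F, 15:F, 16:F edges: (7,0,has); (7,4,has); (7,5,has); (9,0,has); (9,3,has); (9,4,has); (9,5,hask); (13,0,has); (13,10,has); (13,12,has); (14,3,has); (14,10,has); (14,11,has); (15,4,has); (15,11,has); (15,12,has); (16,10,has); (16,11,has); (16,12,has)
step 2: rule r1; match: 0->7, 1->0, 2->4, 3->5; deleted nodes 7; deleted edges (7,0,has); (7,4,has); (7,5,has); added nodes 17, 18, 19, 20, 21, 22, 23; added edges (20,0,has); (20,17,has); (20,19,has); (21,4,has); (21,17,has); (21,18,has); (22,5,has); (22,18,has); (22,19,has); (23,17,has); (23,18,has); (23,19,has); result: nodes: 0:pt, 3:pt, 4:pt, 5:pt, 9:F, 10:pt, 11:pt, 12:pt, 13:F, 14:F, 15:F, 16:F, 17:pt, 18:pt, 19:pt, 20:F, 21:F, 22:F, 23:F edges: (9,0,has); (9,3,has); (9,4,has); (9,5,hask); (13,0,has); (13,10,has); (13,12,has); (14,3,has); (14,10,has); (14,11,has); (15,4,has); (15,11,has); (15,12,has); (16,10,has); (16,11,has); (16,12,has); (20,0,has); (20,17,has); (20,19,has); (21,4,has); (21,17,has); (21,18,has); (22,5,has); (22,18,has); (22,19,has); (23,17,has); (23,18,has); (23,19,has)
final:
nodes: 0:pt, 3:pt, 4:pt, 5:pt, 9:F, 10:pt, 11:pt, 12:pt, 13:F, 14:F, 15:F, 16:F, 17:pt, 18:pt, 19:pt, 20:F, 21:F, 22:F, 23:F
edges: (9,0,has); (9,3,has); (9,4,has); (9,5,hask); (13,0,has); (13,10,has); (13,12,has); (14,3,has); (14,10,has); (14,11,has); (15,4,has); (15,11,has); (15,12,has); (16,10,has); (16,11,has); (16,12,has); (20,0,has); (20,17,has); (20,19,has); (21,4,has); (21,17,has); (21,18,has); (22,5,has); (22,18,has); (22,19,has); (23,17,has); (23,18,has); (23,19,has)


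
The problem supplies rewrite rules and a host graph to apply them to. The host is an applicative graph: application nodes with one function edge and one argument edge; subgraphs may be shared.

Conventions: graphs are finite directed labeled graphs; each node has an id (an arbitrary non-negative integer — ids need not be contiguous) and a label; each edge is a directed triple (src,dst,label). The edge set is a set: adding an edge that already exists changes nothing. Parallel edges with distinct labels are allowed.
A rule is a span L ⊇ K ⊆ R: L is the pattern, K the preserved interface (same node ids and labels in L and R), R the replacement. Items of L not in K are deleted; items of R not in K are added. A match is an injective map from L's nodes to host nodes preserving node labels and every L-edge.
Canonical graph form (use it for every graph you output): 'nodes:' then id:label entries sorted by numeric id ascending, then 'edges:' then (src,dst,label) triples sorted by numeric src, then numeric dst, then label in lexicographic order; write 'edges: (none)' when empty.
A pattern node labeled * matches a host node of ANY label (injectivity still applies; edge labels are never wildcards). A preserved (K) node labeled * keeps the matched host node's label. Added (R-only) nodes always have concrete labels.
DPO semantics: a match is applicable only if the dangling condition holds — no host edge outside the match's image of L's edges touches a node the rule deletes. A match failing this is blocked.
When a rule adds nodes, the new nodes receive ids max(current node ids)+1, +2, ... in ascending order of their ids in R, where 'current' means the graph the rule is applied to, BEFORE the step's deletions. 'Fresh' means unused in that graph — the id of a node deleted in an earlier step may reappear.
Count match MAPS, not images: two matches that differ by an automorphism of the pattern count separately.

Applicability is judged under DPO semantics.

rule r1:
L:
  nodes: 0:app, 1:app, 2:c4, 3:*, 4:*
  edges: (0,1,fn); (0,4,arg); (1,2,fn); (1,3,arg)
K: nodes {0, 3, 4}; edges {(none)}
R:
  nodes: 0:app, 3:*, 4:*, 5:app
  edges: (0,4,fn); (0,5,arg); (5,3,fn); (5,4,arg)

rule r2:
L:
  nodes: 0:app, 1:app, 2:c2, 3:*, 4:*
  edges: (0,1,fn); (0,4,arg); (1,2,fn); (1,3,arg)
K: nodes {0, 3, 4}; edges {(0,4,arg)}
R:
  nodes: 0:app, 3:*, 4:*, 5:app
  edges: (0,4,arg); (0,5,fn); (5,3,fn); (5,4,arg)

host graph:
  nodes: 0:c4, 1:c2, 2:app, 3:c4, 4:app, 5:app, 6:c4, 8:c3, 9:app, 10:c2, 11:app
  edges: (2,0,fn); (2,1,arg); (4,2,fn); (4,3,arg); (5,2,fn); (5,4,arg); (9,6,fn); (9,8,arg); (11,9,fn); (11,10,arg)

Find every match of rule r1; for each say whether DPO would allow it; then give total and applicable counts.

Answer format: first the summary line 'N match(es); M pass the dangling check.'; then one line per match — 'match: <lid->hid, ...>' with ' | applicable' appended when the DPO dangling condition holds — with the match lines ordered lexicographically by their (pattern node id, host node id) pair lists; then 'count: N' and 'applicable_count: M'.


3 match(es); 1 pass the dangling check.
match: 0->4, 1->2, 2->0, 3->1, 4->3
match: 0->5, 1->2, 2->0, 3->1, 4->4
match: 0->11, 1->9, 2->6, 3->8, 4->10 | applicable
count: 3
applicable_count: 1


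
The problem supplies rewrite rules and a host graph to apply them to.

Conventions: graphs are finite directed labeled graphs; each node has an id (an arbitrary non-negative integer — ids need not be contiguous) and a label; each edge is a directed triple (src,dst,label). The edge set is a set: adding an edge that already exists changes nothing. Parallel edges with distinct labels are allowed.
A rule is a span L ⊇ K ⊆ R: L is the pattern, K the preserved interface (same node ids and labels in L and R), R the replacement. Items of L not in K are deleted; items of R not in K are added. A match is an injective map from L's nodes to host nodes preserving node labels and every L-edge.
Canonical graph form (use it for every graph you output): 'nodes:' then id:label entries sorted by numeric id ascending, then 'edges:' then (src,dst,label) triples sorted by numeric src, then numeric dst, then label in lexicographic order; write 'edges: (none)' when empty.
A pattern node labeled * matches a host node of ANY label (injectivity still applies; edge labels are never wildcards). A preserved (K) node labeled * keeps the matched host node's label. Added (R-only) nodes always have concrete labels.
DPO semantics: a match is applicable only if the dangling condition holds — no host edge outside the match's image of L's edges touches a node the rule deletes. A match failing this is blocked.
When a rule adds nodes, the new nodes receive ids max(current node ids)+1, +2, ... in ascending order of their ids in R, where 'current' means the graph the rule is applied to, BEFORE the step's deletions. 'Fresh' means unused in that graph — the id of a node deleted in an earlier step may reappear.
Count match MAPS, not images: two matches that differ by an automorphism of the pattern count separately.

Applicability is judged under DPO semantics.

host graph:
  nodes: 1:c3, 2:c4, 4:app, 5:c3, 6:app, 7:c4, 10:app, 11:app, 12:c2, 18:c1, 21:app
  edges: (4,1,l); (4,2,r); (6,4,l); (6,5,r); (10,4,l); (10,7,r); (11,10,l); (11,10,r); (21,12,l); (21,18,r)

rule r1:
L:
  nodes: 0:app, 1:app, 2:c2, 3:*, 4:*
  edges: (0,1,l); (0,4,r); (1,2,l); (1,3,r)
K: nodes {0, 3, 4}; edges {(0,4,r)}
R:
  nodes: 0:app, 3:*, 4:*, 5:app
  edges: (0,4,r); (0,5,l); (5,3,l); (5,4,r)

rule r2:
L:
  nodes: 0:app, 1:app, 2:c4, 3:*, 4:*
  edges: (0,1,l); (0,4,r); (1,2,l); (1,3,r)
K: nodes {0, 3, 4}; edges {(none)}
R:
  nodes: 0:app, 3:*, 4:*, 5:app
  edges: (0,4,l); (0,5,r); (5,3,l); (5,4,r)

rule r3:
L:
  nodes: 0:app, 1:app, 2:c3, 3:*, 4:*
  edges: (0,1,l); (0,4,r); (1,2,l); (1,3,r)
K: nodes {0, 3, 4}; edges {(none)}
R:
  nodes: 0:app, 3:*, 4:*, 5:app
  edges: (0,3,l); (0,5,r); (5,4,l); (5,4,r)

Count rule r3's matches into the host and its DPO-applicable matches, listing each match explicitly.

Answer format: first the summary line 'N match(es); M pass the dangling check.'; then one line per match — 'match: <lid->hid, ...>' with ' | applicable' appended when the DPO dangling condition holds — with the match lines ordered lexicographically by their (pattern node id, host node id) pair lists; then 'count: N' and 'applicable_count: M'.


2 match(es); 0 pass the dangling check.
match: 0->6, 1->4, 2->1, 3->2, 4->5
match: 0->10, 1->4, 2->1, 3->2, 4->7
count: 2
applicable_count: 0


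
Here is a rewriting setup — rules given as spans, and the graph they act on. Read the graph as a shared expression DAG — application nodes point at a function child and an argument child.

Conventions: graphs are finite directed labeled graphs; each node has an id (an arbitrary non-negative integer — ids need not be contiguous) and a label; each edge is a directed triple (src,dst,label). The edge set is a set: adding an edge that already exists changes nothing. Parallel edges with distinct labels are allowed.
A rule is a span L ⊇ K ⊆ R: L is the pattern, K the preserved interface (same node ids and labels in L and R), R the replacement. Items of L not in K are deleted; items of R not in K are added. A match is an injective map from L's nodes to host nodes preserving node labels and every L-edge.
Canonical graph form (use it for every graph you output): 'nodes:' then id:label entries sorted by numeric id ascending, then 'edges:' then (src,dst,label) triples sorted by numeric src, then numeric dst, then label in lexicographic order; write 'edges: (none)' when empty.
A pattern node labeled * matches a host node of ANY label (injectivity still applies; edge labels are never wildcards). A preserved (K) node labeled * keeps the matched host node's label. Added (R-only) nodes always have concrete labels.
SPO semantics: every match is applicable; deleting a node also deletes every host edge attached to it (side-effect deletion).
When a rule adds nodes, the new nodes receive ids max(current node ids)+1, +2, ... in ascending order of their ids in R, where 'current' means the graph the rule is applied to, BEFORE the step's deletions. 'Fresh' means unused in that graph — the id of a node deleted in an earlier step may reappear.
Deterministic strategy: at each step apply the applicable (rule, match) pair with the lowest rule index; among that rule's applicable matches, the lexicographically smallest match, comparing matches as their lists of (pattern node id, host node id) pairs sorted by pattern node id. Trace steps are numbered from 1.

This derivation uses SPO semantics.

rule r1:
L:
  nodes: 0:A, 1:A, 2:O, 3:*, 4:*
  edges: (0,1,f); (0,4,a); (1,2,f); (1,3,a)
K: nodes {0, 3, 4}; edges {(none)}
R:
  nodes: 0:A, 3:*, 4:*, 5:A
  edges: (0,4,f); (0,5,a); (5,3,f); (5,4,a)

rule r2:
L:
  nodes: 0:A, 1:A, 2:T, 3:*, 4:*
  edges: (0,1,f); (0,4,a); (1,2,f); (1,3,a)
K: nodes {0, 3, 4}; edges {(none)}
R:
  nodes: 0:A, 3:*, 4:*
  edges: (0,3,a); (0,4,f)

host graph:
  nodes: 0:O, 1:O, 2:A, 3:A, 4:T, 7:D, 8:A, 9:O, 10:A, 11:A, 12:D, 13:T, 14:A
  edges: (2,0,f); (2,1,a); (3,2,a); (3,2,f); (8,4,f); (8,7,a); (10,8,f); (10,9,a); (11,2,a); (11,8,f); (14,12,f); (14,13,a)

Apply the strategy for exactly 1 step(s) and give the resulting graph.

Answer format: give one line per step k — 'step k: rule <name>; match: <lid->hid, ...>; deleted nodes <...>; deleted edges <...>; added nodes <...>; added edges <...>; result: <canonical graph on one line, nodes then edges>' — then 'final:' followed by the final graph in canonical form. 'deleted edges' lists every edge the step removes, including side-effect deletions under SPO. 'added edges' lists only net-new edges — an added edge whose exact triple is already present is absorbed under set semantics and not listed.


step 1: rule r2; match: 0->10, 1->8, 2->4, 3->7, 4->9; deleted nodes 4, 8; deleted edges (8,4,f); (8,7,a); (10,8,f); (10,9,a); (11,8,f); added nodes (none); added edges (10,7,a); (10,9,f); result: nodes: 0:O, 1:O, 2:A, 3:A, 7:D, 9:O, 10:A, 11:A, 12:D, 13:T, 14:A edges: (2,0,f); (2,1,a); (3,2,a); (3,2,f); (10,7,a); (10,9,f); (11,2,a); (14,12,f); (14,13,a)
final:
nodes: 0:O, 1:O, 2:A, 3:A, 7:D, 9:O, 10:A, 11:A, 12:D, 13:T, 14:A
edges: (2,0,f); (2,1,a); (3,2,a); (3,2,f); (10,7,a); (10,9,f); (11,2,a); (14,12,f); (14,13,a)


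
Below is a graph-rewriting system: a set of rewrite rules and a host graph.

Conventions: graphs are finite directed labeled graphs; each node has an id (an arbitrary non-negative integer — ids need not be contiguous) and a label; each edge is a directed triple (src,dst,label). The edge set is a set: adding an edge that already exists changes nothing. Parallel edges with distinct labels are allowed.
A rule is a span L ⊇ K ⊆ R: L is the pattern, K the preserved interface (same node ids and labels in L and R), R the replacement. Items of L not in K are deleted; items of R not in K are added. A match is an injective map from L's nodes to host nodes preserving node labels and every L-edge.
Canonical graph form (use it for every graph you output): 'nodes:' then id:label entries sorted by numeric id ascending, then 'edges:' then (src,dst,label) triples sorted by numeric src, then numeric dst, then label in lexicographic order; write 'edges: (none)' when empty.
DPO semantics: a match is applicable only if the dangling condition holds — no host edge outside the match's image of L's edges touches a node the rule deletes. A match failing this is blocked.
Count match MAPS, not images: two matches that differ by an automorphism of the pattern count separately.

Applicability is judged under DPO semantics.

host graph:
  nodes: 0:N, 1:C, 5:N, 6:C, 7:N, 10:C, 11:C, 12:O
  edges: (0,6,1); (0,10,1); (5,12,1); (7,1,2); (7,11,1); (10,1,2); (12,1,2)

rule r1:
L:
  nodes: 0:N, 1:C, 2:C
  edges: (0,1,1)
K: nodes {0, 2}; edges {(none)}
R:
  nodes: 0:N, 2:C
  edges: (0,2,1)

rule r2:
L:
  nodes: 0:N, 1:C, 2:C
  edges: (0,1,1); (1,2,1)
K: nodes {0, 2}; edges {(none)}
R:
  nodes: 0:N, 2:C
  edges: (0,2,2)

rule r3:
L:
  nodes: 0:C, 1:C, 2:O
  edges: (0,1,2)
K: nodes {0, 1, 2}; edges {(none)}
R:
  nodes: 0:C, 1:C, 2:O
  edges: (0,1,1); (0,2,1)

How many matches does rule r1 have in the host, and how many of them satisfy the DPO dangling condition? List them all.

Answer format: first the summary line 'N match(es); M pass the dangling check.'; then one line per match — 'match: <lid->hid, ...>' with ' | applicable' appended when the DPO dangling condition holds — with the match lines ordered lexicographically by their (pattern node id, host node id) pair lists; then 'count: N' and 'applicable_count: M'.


9 match(es); 6 pass the dangling check.
match: 0->0, 1->6, 2->1 | applicable
match: 0->0, 1->6, 2->10 | applicable
match: 0->0, 1->6, 2->11 | applicable
match: 0->0, 1->10, 2->1
match: 0->0, 1->10, 2->6
match: 0->0, 1->10, 2->11
match: 0->7, 1->11, 2->1 | applicable
match: 0->7, 1->11, 2->6 | applicable
match: 0->7, 1->11, 2->10 | applicable
count: 9
applicable_count: 6
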